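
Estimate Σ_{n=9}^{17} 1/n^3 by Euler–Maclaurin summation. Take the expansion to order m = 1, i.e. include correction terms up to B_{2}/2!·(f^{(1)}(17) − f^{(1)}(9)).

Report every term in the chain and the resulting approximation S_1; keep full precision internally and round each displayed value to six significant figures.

S_1 ≈ 0.00526549

The integral term ∫_9^17 1/x^3 dx = 0.00444274.
Endpoint term: (f(9) + f(17))/2 = (0.00137174 + 0.000203542)/2 = 0.000787642.
Running total after boundary: 0.00523038.
k=1: B_{2}/(2)! × [f^{(1)}(17) − f^{(1)}(9)] = 1/12 × (-3.59191e-05 − (-0.000457247)) = 3.51107e-05.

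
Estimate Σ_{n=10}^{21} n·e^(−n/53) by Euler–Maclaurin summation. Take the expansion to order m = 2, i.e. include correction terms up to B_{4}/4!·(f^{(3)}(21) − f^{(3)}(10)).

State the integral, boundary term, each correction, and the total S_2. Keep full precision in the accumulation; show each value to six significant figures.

Integral: ∫_10^21 x·e^(−x/53) dx = 125.931.
½[f(10) + f(21)] = ½[8.28052 + 14.1299] = 11.2052.
Integral + boundary = 137.136.
k=1: B_{2}/(2)! × [f^{(1)}(21) − f^{(1)}(10)] = 1/12 × (0.406252 − 0.671816) = -0.0221303.
Running total after k=1: 137.114.
k=2: B_{4}/(4)! × [f^{(3)}(21) − f^{(3)}(10)] = −1/720 × (0.000623695 − 0.000828736) = 2.84779e-07.

S_2 ≈ 137.114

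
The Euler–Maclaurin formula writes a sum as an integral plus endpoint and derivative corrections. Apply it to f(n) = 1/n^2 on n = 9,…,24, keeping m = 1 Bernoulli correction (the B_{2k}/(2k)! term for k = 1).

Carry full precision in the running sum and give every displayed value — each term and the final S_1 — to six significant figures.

S_1 ≈ 0.0767019

∫_9^24 1/x^2 dx evaluates to 0.0694444.
Boundary: ½(f(9) + f(24)) = ½(0.0123457 + 0.00173611) = 0.00704090.
Running total after boundary: 0.0764853.
k=1: B_{2}/(2)! × [f^{(1)}(24) − f^{(1)}(9)] = 1/12 × (-0.000144676 − (-0.00274348)) = 0.000216567.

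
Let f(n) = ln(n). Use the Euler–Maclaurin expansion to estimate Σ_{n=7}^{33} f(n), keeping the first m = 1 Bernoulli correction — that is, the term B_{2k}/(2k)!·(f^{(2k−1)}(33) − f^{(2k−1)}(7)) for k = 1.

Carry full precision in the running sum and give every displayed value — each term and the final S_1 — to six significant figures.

The integral term ∫_7^33 ln(x) dx = 75.7634.
½[f(7) + f(33)] = ½[1.94591 + 3.49651] = 2.72121.
Integral + boundary = 78.4846.
Correction k=1: B_{2}/2! · (f^{(1)}(33) − f^{(1)}(7)) = 1/12 · (0.0303030 − 0.142857) = -0.00937951.

S_1 ≈ 78.4752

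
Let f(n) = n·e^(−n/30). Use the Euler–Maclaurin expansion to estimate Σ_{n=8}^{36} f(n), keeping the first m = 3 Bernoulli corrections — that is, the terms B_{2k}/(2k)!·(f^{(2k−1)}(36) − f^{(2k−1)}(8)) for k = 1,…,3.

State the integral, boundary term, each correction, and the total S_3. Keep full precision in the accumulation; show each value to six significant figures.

The integral term ∫_8^36 x·e^(−x/30) dx = 276.794.
Endpoint term: (f(8) + f(36))/2 = (6.12743 + 10.8430)/2 = 8.48521.
Running total after boundary: 285.279.
k=1: B_{2}/(2)! × [f^{(1)}(36) − f^{(1)}(8)] = 1/12 × (-0.0602388 − 0.561681) = -0.0518266.
After k=1: 285.227.
k=2: B_{4}/(4)! × [f^{(3)}(36) − f^{(3)}(8)] = −1/720 × (0.000602388 − 0.00232615) = 2.39412e-06.
After k=2: 285.227.
k=3: B_{6}/(6)! × [f^{(5)}(36) − f^{(5)}(8)] = 1/30240 × (1.41301e-06 − 4.47580e-06) = -1.01283e-10.

S_3 ≈ 285.227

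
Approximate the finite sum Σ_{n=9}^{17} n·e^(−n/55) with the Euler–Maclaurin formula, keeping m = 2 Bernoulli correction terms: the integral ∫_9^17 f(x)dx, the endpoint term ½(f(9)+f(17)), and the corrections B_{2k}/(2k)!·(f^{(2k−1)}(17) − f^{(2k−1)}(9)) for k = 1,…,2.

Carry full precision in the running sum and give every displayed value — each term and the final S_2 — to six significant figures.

S_2 ≈ 91.6107

∫_9^17 x·e^(−x/55) dx evaluates to 81.5669.
Boundary: ½(f(9) + f(17)) = ½(7.64146 + 12.4799) = 10.0607.
Integral + boundary = 91.6276.
Order-1 term: 1/12 · (0.507206 − 0.710115) = -0.0169091.
Running total after k=1: 91.6107.
Order-2 term: −1/720 · (0.000653036 − 0.000796105) = 1.98706e-07.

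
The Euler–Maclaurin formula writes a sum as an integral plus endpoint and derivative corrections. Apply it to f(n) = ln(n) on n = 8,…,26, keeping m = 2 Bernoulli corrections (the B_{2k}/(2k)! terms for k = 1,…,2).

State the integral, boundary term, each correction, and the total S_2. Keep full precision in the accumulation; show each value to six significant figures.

S_2 ≈ 52.7365

Integral: ∫_8^26 ln(x) dx = 50.0750.
Boundary: ½(f(8) + f(26)) = ½(2.07944 + 3.25810) = 2.66877.
So far: 52.7437.
Order-1 term: 1/12 · (0.0384615 − 0.125000) = -0.00721154.
Partial sum through k=1: 52.7365.
Order-2 term: −1/720 · (0.000113792 − 0.00390625) = 5.26730e-06.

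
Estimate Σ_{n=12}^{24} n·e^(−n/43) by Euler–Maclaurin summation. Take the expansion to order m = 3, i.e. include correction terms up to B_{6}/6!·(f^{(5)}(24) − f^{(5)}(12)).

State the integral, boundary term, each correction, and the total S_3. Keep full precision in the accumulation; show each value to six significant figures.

S_3 ≈ 151.756

∫_12^24 x·e^(−x/43) dx evaluates to 140.374.
Boundary: ½(f(12) + f(24)) = ½(9.07785 + 13.7345) = 11.4062.
Integral + boundary = 151.780.
Correction k=1: B_{2}/2! · (f^{(1)}(24) − f^{(1)}(12)) = 1/12 · (0.252865 − 0.545374) = -0.0243758.
Partial sum through k=1: 151.756.
Correction k=2: B_{4}/4! · (f^{(3)}(24) − f^{(3)}(12)) = −1/720 · (0.000755765 − 0.00111322) = 4.96468e-07.
Partial sum through k=2: 151.756.
Correction k=3: B_{6}/6! · (f^{(5)}(24) − f^{(5)}(12)) = 1/30240 · (7.43523e-07 − 1.04461e-06) = -9.95668e-12.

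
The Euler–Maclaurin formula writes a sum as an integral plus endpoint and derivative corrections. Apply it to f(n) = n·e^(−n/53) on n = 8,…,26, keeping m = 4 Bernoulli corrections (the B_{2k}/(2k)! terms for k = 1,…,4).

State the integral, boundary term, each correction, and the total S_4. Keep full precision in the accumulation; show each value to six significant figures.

The integral term ∫_8^26 x·e^(−x/53) dx = 216.430.
Endpoint term: (f(8) + f(26))/2 = (6.87917 + 15.9193)/2 = 11.3992.
Running total after boundary: 227.829.
Correction k=1: B_{2}/2! · (f^{(1)}(26) − f^{(1)}(8)) = 1/12 · (0.311916 − 0.730101) = -0.0348487.
Partial sum through k=1: 227.794.
Correction k=2: B_{4}/4! · (f^{(3)}(26) − f^{(3)}(8)) = −1/720 · (0.000546983 − 0.000872159) = 4.51633e-07.
Partial sum through k=2: 227.794.
Correction k=3: B_{6}/6! · (f^{(5)}(26) − f^{(5)}(8)) = 1/30240 · (3.49920e-07 − 5.28445e-07) = -5.90362e-12.
Partial sum through k=3: 227.794.
Correction k=4: B_{8}/8! · (f^{(7)}(26) − f^{(7)}(8)) = −1/1209600 · (1.79820e-10 − 2.65718e-10) = 7.10139e-17.

S_4 ≈ 227.794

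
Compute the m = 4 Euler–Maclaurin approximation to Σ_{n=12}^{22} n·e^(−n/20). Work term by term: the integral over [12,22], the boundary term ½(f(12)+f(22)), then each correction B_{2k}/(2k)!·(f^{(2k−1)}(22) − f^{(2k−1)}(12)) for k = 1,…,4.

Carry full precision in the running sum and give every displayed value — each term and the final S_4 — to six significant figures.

Integral: ∫_12^22 x·e^(−x/20) dx = 71.6277.
½[f(12) + f(22)] = ½[6.58574 + 7.32316] = 6.95445.
Running total after boundary: 78.5822.
Correction k=1: B_{2}/2! · (f^{(1)}(22) − f^{(1)}(12)) = 1/12 · (-0.0332871 − 0.219525) = -0.0210676.
After k=1: 78.5611.
Correction k=2: B_{4}/4! · (f^{(3)}(22) − f^{(3)}(12)) = −1/720 · (0.00158114 − 0.00329287) = 2.37741e-06.
After k=2: 78.5611.
Correction k=3: B_{6}/6! · (f^{(5)}(22) − f^{(5)}(12)) = 1/30240 · (8.11373e-06 − 1.50923e-05) = -2.30773e-10.
After k=3: 78.5611.
Correction k=4: B_{8}/8! · (f^{(7)}(22) − f^{(7)}(12)) = −1/1209600 · (3.06866e-08 − 5.48812e-08) = 2.00022e-14.

S_4 ≈ 78.5611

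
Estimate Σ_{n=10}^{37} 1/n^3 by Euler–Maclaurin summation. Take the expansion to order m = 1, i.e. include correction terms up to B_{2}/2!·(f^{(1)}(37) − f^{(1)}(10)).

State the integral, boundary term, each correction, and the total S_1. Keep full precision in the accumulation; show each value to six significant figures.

∫_10^37 1/x^3 dx evaluates to 0.00463477.
Endpoint term: (f(10) + f(37))/2 = (0.00100000 + 1.97422e-05)/2 = 0.000509871.
So far: 0.00514464.
Order-1 term: 1/12 · (-1.60072e-06 − (-0.000300000)) = 2.48666e-05.

S_1 ≈ 0.00516951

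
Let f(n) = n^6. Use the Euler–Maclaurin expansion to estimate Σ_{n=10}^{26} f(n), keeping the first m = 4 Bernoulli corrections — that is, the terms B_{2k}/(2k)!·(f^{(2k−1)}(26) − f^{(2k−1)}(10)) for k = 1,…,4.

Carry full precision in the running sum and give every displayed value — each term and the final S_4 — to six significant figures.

S_4 ≈ 1.30682e+09

The integral term ∫_10^26 x^6 dx = 1.14597e+09.
½[f(10) + f(26)] = ½[1.00000e+06 + 3.08916e+08] = 1.54958e+08.
Running total after boundary: 1.30093e+09.
Correction k=1: B_{2}/2! · (f^{(1)}(26) − f^{(1)}(10)) = 1/12 · (7.12883e+07 − 600000) = 5.89069e+06.
After k=1: 1.30682e+09.
Correction k=2: B_{4}/4! · (f^{(3)}(26) − f^{(3)}(10)) = −1/720 · (2.10912e+06 − 120000) = -2762.67.
After k=2: 1.30682e+09.
Correction k=3: B_{6}/6! · (f^{(5)}(26) − f^{(5)}(10)) = 1/30240 · (18720.0 − 7200.00) = 0.380952.
After k=3: 1.30682e+09.
Correction k=4: B_{8}/8! · (f^{(7)}(26) − f^{(7)}(10)) = −1/1209600 · (0.00000 − 0.00000) = 0.00000.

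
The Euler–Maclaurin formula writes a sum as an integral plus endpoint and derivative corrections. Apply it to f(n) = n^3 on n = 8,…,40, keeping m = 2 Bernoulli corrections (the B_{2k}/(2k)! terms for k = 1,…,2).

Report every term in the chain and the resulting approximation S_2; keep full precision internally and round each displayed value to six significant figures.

The integral term ∫_8^40 x^3 dx = 638976.
½[f(8) + f(40)] = ½[512.000 + 64000.0] = 32256.0.
Integral + boundary = 671232.
Order-1 term: 1/12 · (4800.00 − 192.000) = 384.000.
Partial sum through k=1: 671616.
Order-2 term: −1/720 · (6.00000 − 6.00000) = 0.00000.

S_2 ≈ 671616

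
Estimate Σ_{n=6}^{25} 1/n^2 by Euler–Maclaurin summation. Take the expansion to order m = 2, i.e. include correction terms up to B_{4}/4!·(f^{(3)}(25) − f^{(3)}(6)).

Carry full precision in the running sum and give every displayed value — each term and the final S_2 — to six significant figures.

S_2 ≈ 0.142112

Integral: ∫_6^25 1/x^2 dx = 0.126667.
Endpoint term: (f(6) + f(25))/2 = (0.0277778 + 0.00160000)/2 = 0.0146889.
Running total after boundary: 0.141356.
Order-1 term: 1/12 · (-0.000128000 − (-0.00925926)) = 0.000760938.
Running total after k=1: 0.142116.
Order-2 term: −1/720 · (-2.45760e-06 − (-0.00308642)) = -4.28328e-06.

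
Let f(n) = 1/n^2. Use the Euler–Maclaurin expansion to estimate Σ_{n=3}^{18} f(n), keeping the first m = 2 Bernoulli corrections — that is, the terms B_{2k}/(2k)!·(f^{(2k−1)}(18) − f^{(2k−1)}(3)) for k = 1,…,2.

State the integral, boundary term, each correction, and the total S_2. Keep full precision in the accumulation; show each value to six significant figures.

Integral: ∫_3^18 1/x^2 dx = 0.277778.
½[f(3) + f(18)] = ½[0.111111 + 0.00308642] = 0.0570988.
Integral + boundary = 0.334877.
k=1: B_{2}/(2)! × [f^{(1)}(18) − f^{(1)}(3)] = 1/12 × (-0.000342936 − (-0.0740741)) = 0.00614426.
Partial sum through k=1: 0.341021.
k=2: B_{4}/(4)! × [f^{(3)}(18) − f^{(3)}(3)] = −1/720 × (-1.27013e-05 − (-0.0987654)) = -0.000137157.

S_2 ≈ 0.340884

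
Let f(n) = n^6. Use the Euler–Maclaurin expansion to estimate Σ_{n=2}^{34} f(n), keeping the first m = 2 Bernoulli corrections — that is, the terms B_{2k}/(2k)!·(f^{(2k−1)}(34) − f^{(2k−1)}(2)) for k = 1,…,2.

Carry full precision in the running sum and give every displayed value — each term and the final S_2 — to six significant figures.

S_2 ≈ 8.29845e+09

Integral: ∫_2^34 x^6 dx = 7.50334e+09.
Boundary: ½(f(2) + f(34)) = ½(64.0000 + 1.54480e+09) = 7.72402e+08.
Integral + boundary = 8.27574e+09.
Order-1 term: 1/12 · (2.72613e+08 − 192.000) = 2.27177e+07.
Partial sum through k=1: 8.29846e+09.
Order-2 term: −1/720 · (4.71648e+06 − 960.000) = -6549.33.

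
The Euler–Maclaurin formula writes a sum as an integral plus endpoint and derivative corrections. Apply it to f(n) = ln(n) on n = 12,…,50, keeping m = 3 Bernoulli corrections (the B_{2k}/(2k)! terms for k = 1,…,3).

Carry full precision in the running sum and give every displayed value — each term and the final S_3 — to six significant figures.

S_3 ≈ 130.975

The integral term ∫_12^50 ln(x) dx = 127.782.
½[f(12) + f(50)] = ½[2.48491 + 3.91202] = 3.19846.
Integral + boundary = 130.981.
Order-1 term: 1/12 · (0.0200000 − 0.0833333) = -0.00527778.
Partial sum through k=1: 130.975.
Order-2 term: −1/720 · (1.60000e-05 − 0.00115741) = 1.58529e-06.
Partial sum through k=2: 130.975.
Order-3 term: 1/30240 · (7.68000e-08 − 9.64506e-05) = -3.18696e-09.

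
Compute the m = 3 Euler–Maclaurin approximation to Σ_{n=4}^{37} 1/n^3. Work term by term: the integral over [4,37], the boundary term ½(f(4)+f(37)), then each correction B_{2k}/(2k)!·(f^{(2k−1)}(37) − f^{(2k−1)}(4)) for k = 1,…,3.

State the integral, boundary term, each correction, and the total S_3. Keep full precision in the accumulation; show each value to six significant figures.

S_3 ≈ 0.0396645

∫_4^37 1/x^3 dx evaluates to 0.0308848.
Boundary: ½(f(4) + f(37)) = ½(0.0156250 + 1.97422e-05) = 0.00782237.
Running total after boundary: 0.0387071.
Order-1 term: 1/12 · (-1.60072e-06 − (-0.0117188)) = 0.000976429.
After k=1: 0.0396836.
Order-2 term: −1/720 · (-2.33852e-08 − (-0.0146484)) = -2.03450e-05.
After k=2: 0.0396632.
Order-3 term: 1/30240 · (-7.17442e-10 − (-0.0384521)) = 1.27157e-06.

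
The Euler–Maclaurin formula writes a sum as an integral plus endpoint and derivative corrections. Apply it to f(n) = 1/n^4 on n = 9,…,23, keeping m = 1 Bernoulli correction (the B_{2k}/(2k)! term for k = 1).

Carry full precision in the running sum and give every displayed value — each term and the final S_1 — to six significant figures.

S_1 ≈ 0.000513439

The integral term ∫_9^23 1/x^4 dx = 0.000429851.
½[f(9) + f(23)] = ½[0.000152416 + 3.57346e-06] = 7.79946e-05.
Integral + boundary = 0.000507845.
Order-1 term: 1/12 · (-6.21471e-07 − (-6.77404e-05)) = 5.59324e-06.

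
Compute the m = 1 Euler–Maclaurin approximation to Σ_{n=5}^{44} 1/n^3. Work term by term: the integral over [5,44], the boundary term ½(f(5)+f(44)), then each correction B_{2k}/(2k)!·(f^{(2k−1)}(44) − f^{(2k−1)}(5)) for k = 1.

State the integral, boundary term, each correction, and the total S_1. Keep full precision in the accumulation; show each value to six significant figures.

S_1 ≈ 0.0241475

Integral: ∫_5^44 1/x^3 dx = 0.0197417.
Endpoint term: (f(5) + f(44))/2 = (0.00800000 + 1.17393e-05)/2 = 0.00400587.
Integral + boundary = 0.0237476.
k=1: B_{2}/(2)! × [f^{(1)}(44) − f^{(1)}(5)] = 1/12 × (-8.00406e-07 − (-0.00480000)) = 0.000399933.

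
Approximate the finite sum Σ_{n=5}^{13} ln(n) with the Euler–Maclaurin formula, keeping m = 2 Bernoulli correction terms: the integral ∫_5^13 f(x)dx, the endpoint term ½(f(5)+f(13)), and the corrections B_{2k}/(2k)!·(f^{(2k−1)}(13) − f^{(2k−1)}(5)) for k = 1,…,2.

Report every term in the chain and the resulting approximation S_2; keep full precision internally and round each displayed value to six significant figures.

S_2 ≈ 19.3741

The integral term ∫_5^13 ln(x) dx = 17.2972.
Boundary: ½(f(5) + f(13)) = ½(1.60944 + 2.56495) = 2.08719.
So far: 19.3843.
Correction k=1: B_{2}/2! · (f^{(1)}(13) − f^{(1)}(5)) = 1/12 · (0.0769231 − 0.200000) = -0.0102564.
After k=1: 19.3741.
Correction k=2: B_{4}/4! · (f^{(3)}(13) − f^{(3)}(5)) = −1/720 · (0.000910332 − 0.0160000) = 2.09579e-05.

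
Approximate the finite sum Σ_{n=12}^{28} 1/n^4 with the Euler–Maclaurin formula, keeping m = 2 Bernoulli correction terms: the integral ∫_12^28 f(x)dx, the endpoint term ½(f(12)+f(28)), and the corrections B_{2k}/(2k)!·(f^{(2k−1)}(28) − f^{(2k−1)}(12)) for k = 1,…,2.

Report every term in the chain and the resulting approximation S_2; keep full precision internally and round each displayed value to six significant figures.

S_2 ≈ 0.000203958

The integral term ∫_12^28 1/x^4 dx = 0.000177717.
Endpoint term: (f(12) + f(28))/2 = (4.82253e-05 + 1.62693e-06)/2 = 2.49261e-05.
Running total after boundary: 0.000202643.
Correction k=1: B_{2}/2! · (f^{(1)}(28) − f^{(1)}(12)) = 1/12 · (-2.32418e-07 − (-1.60751e-05)) = 1.32022e-06.
After k=1: 0.000203963.
Correction k=2: B_{4}/4! · (f^{(3)}(28) − f^{(3)}(12)) = −1/720 · (-8.89355e-09 − (-3.34898e-06)) = -4.63901e-09.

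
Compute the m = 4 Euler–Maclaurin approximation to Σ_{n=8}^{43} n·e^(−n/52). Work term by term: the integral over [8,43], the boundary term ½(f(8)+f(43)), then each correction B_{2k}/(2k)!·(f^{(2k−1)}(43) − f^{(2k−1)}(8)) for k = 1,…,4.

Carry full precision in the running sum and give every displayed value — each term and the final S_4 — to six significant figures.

S_4 ≈ 527.158

Integral: ∫_8^43 x·e^(−x/52) dx = 514.379.
½[f(8) + f(43)] = ½[6.85923 + 18.8079] = 12.8336.
So far: 527.212.
Correction k=1: B_{2}/2! · (f^{(1)}(43) − f^{(1)}(8)) = 1/12 · (0.0757026 − 0.725496) = -0.0541494.
Running total after k=1: 527.158.
Correction k=2: B_{4}/4! · (f^{(3)}(43) − f^{(3)}(8)) = −1/720 · (0.000351512 − 0.000902479) = 7.65232e-07.
Running total after k=2: 527.158.
Correction k=3: B_{6}/6! · (f^{(5)}(43) − f^{(5)}(8)) = 1/30240 · (2.49640e-07 − 5.68289e-07) = -1.05373e-11.
Running total after k=3: 527.158.
Correction k=4: B_{8}/8! · (f^{(7)}(43) − f^{(7)}(8)) = −1/1209600 · (1.36569e-10 − 2.96901e-10) = 1.32549e-16.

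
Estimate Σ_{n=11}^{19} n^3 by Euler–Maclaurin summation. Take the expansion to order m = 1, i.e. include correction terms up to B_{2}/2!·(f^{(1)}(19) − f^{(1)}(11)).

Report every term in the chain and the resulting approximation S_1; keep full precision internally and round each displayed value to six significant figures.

S_1 ≈ 33075.0

The integral term ∫_11^19 x^3 dx = 28920.0.
Boundary: ½(f(11) + f(19)) = ½(1331.00 + 6859.00) = 4095.00.
So far: 33015.0.
Correction k=1: B_{2}/2! · (f^{(1)}(19) − f^{(1)}(11)) = 1/12 · (1083.00 − 363.000) = 60.0000.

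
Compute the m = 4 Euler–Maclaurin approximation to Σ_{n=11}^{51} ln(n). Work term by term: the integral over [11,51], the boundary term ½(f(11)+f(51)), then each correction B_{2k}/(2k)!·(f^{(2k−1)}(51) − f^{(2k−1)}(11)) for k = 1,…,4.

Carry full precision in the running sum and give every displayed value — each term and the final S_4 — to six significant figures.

S_4 ≈ 137.305

∫_11^51 ln(x) dx evaluates to 134.146.
½[f(11) + f(51)] = ½[2.39790 + 3.93183] = 3.16486.
Integral + boundary = 137.311.
k=1: B_{2}/(2)! × [f^{(1)}(51) − f^{(1)}(11)] = 1/12 × (0.0196078 − 0.0909091) = -0.00594177.
After k=1: 137.305.
k=2: B_{4}/(4)! × [f^{(3)}(51) − f^{(3)}(11)] = −1/720 × (1.50772e-05 − 0.00150263) = 2.06605e-06.
After k=2: 137.305.
k=3: B_{6}/(6)! × [f^{(5)}(51) − f^{(5)}(11)] = 1/30240 × (6.95601e-08 − 0.000149021) = -4.92565e-09.
After k=3: 137.305.
k=4: B_{8}/(8)! × [f^{(7)}(51) − f^{(7)}(11)] = −1/1209600 × (8.02308e-10 − 3.69474e-05) = 3.05445e-11.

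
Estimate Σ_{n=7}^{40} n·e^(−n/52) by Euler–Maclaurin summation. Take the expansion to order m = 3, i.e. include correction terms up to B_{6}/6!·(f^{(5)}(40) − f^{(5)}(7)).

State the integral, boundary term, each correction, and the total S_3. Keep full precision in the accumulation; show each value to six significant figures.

∫_7^40 x·e^(−x/52) dx evaluates to 464.833.
Boundary: ½(f(7) + f(40)) = ½(6.11836 + 18.5348) = 12.3266.
Running total after boundary: 477.159.
Correction k=1: B_{2}/2! · (f^{(1)}(40) − f^{(1)}(7)) = 1/12 · (0.106931 − 0.756391) = -0.0541216.
Running total after k=1: 477.105.
Correction k=2: B_{4}/4! · (f^{(3)}(40) − f^{(3)}(7)) = −1/720 · (0.000382274 − 0.000926219) = 7.55478e-07.
Running total after k=2: 477.105.
Correction k=3: B_{6}/6! · (f^{(5)}(40) − f^{(5)}(7)) = 1/30240 · (2.68123e-07 − 5.81622e-07) = -1.03671e-11.

S_3 ≈ 477.105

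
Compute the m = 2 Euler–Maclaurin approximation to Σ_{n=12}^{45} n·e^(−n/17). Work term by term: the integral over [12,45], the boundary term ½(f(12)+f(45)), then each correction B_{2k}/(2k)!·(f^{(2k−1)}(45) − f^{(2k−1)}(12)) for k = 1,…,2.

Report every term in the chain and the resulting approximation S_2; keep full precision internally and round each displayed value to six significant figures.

Integral: ∫_12^45 x·e^(−x/17) dx = 168.695.
Endpoint term: (f(12) + f(45))/2 = (5.92407 + 3.18867)/2 = 4.55637.
So far: 173.251.
k=1: B_{2}/(2)! × [f^{(1)}(45) − f^{(1)}(12)] = 1/12 × (-0.116709 − 0.145198) = -0.0218256.
After k=1: 173.230.
k=2: B_{4}/(4)! × [f^{(3)}(45) − f^{(3)}(12)] = −1/720 × (8.65369e-05 − 0.00391884) = 5.32264e-06.

S_2 ≈ 173.230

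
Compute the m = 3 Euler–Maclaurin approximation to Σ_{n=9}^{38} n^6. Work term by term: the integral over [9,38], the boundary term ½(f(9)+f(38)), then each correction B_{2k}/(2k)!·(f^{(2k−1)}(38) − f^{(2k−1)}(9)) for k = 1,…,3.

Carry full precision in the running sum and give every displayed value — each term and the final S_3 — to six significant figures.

S_3 ≈ 1.78897e+10

Integral: ∫_9^38 x^6 dx = 1.63444e+10.
½[f(9) + f(38)] = ½[531441 + 3.01094e+09] = 1.50573e+09.
So far: 1.78501e+10.
Correction k=1: B_{2}/2! · (f^{(1)}(38) − f^{(1)}(9)) = 1/12 · (4.75411e+08 − 354294) = 3.95881e+07.
Partial sum through k=1: 1.78897e+10.
Correction k=2: B_{4}/4! · (f^{(3)}(38) − f^{(3)}(9)) = −1/720 · (6.58464e+06 − 87480.0) = -9023.83.
Partial sum through k=2: 1.78897e+10.
Correction k=3: B_{6}/6! · (f^{(5)}(38) − f^{(5)}(9)) = 1/30240 · (27360.0 − 6480.00) = 0.690476.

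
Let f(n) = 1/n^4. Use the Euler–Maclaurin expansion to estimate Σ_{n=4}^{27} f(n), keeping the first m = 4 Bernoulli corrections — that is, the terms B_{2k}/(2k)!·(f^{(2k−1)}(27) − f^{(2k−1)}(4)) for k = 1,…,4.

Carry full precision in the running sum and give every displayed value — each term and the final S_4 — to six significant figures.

The integral term ∫_4^27 1/x^4 dx = 0.00519140.
½[f(4) + f(27)] = ½[0.00390625 + 1.88168e-06] = 0.00195407.
Running total after boundary: 0.00714546.
k=1: B_{2}/(2)! × [f^{(1)}(27) − f^{(1)}(4)] = 1/12 × (-2.78767e-07 − (-0.00390625)) = 0.000325498.
Partial sum through k=1: 0.00747096.
k=2: B_{4}/(4)! × [f^{(3)}(27) − f^{(3)}(4)] = −1/720 × (-1.14719e-08 − (-0.00732422)) = -1.01725e-05.
Partial sum through k=2: 0.00746079.
k=3: B_{6}/(6)! × [f^{(5)}(27) − f^{(5)}(4)] = 1/30240 × (-8.81242e-10 − (-0.0256348)) = 8.47710e-07.
Partial sum through k=3: 0.00746164.
k=4: B_{8}/(8)! × [f^{(7)}(27) − f^{(7)}(4)] = −1/1209600 × (-1.08795e-10 − (-0.144196)) = -1.19209e-07.

S_4 ≈ 0.00746152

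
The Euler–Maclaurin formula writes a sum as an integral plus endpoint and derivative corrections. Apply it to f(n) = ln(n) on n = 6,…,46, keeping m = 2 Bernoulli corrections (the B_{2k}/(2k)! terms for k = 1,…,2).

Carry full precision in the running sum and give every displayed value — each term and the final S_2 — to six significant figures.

S_2 ≈ 128.165

∫_6^46 ln(x) dx evaluates to 125.367.
½[f(6) + f(46)] = ½[1.79176 + 3.82864] = 2.81020.
Running total after boundary: 128.177.
Correction k=1: B_{2}/2! · (f^{(1)}(46) − f^{(1)}(6)) = 1/12 · (0.0217391 − 0.166667) = -0.0120773.
Partial sum through k=1: 128.165.
Correction k=2: B_{4}/4! · (f^{(3)}(46) − f^{(3)}(6)) = −1/720 · (2.05474e-05 − 0.00925926) = 1.28315e-05.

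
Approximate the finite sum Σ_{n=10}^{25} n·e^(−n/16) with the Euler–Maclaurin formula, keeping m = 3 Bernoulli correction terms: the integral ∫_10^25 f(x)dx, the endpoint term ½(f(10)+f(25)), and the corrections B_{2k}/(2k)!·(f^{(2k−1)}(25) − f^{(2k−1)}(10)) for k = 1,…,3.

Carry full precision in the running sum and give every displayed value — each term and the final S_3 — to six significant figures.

Integral: ∫_10^25 x·e^(−x/16) dx = 85.1637.
Boundary: ½(f(10) + f(25)) = ½(5.35261 + 5.24028) = 5.29645.
So far: 90.4601.
k=1: B_{2}/(2)! × [f^{(1)}(25) − f^{(1)}(10)] = 1/12 × (-0.117906 − 0.200723) = -0.0265525.
Running total after k=1: 90.4336.
k=2: B_{4}/(4)! × [f^{(3)}(25) − f^{(3)}(10)] = −1/720 × (0.00117702 − 0.00496580) = 5.26220e-06.
Running total after k=2: 90.4336.
k=3: B_{6}/(6)! × [f^{(5)}(25) − f^{(5)}(10)] = 1/30240 × (1.09946e-05 − 3.57326e-05) = -8.18056e-10.

S_3 ≈ 90.4336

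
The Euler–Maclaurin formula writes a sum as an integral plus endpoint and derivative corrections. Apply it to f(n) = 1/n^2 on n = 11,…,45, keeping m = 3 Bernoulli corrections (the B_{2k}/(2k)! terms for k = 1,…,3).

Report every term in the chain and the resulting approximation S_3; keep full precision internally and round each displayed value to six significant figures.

S_3 ≈ 0.0731892

∫_11^45 1/x^2 dx evaluates to 0.0686869.
½[f(11) + f(45)] = ½[0.00826446 + 0.000493827] = 0.00437914.
Running total after boundary: 0.0730660.
Order-1 term: 1/12 · (-2.19479e-05 − (-0.00150263)) = 0.000123390.
After k=1: 0.0731894.
Order-2 term: −1/720 · (-1.30061e-07 − (-0.000149021)) = -2.06793e-07.
After k=2: 0.0731892.
Order-3 term: 1/30240 · (-1.92684e-09 − (-3.69474e-05)) = 1.22174e-09.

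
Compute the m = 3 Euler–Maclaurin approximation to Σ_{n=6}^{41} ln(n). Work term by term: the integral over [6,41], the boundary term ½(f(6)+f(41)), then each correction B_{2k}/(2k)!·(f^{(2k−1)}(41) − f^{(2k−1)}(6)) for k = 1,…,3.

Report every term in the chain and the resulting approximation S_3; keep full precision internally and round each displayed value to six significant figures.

S_3 ≈ 109.247

Integral: ∫_6^41 ln(x) dx = 106.506.
Boundary: ½(f(6) + f(41)) = ½(1.79176 + 3.71357) = 2.75267.
Running total after boundary: 109.259.
k=1: B_{2}/(2)! × [f^{(1)}(41) − f^{(1)}(6)] = 1/12 × (0.0243902 − 0.166667) = -0.0118564.
After k=1: 109.247.
k=2: B_{4}/(4)! × [f^{(3)}(41) − f^{(3)}(6)] = −1/720 × (2.90187e-05 − 0.00925926) = 1.28198e-05.
After k=2: 109.247.
k=3: B_{6}/(6)! × [f^{(5)}(41) − f^{(5)}(6)] = 1/30240 × (2.07153e-07 − 0.00308642) = -1.02057e-07.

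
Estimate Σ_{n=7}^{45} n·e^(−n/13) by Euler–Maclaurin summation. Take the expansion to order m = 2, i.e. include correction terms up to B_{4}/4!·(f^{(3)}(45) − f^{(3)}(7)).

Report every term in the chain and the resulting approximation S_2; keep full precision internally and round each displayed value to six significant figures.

The integral term ∫_7^45 x·e^(−x/13) dx = 128.086.
Endpoint term: (f(7) + f(45))/2 = (4.08552 + 1.41217)/2 = 2.74884.
Running total after boundary: 130.835.
k=1: B_{2}/(2)! × [f^{(1)}(45) − f^{(1)}(7)] = 1/12 × (-0.0772466 − 0.269375) = -0.0288851.
Partial sum through k=1: 130.806.
k=2: B_{4}/(4)! × [f^{(3)}(45) − f^{(3)}(7)] = −1/720 × (-8.57026e-05 − 0.00850098) = 1.19259e-05.

S_2 ≈ 130.806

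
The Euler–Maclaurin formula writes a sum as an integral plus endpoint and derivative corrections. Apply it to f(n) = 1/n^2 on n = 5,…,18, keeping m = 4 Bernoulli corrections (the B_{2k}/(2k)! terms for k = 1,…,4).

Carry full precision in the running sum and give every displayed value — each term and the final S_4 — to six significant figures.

The integral term ∫_5^18 1/x^2 dx = 0.144444.
Boundary: ½(f(5) + f(18)) = ½(0.0400000 + 0.00308642) = 0.0215432.
Integral + boundary = 0.165988.
k=1: B_{2}/(2)! × [f^{(1)}(18) − f^{(1)}(5)] = 1/12 × (-0.000342936 − (-0.0160000)) = 0.00130476.
Running total after k=1: 0.167292.
k=2: B_{4}/(4)! × [f^{(3)}(18) − f^{(3)}(5)] = −1/720 × (-1.27013e-05 − (-0.00768000)) = -1.06490e-05.
Running total after k=2: 0.167282.
k=3: B_{6}/(6)! × [f^{(5)}(18) − f^{(5)}(5)] = 1/30240 × (-1.17605e-06 − (-0.00921600)) = 3.04723e-07.
Running total after k=3: 0.167282.
k=4: B_{8}/(8)! × [f^{(7)}(18) − f^{(7)}(5)] = −1/1209600 × (-2.03268e-07 − (-0.0206438)) = -1.70665e-08.

S_4 ≈ 0.167282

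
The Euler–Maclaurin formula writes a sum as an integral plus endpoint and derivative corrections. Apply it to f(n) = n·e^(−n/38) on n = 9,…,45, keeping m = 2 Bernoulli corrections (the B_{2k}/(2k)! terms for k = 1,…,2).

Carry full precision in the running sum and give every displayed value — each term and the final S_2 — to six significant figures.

Integral: ∫_9^45 x·e^(−x/38) dx = 444.276.
Endpoint term: (f(9) + f(45))/2 = (7.10204 + 13.7694)/2 = 10.4357.
Integral + boundary = 454.712.
Correction k=1: B_{2}/2! · (f^{(1)}(45) − f^{(1)}(9)) = 1/12 · (-0.0563661 − 0.602220) = -0.0548822.
After k=1: 454.657.
Correction k=2: B_{4}/4! · (f^{(3)}(45) − f^{(3)}(9)) = −1/720 · (0.000384771 − 0.00151001) = 1.56283e-06.

S_2 ≈ 454.657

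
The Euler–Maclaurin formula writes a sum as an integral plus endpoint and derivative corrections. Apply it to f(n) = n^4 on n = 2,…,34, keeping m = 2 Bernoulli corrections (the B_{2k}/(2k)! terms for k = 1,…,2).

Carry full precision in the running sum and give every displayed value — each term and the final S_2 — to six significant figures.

S_2 ≈ 9.76835e+06

Integral: ∫_2^34 x^4 dx = 9.08708e+06.
½[f(2) + f(34)] = ½[16.0000 + 1.33634e+06] = 668176.
Running total after boundary: 9.75525e+06.
Correction k=1: B_{2}/2! · (f^{(1)}(34) − f^{(1)}(2)) = 1/12 · (157216 − 32.0000) = 13098.7.
Running total after k=1: 9.76835e+06.
Correction k=2: B_{4}/4! · (f^{(3)}(34) − f^{(3)}(2)) = −1/720 · (816.000 − 48.0000) = -1.06667.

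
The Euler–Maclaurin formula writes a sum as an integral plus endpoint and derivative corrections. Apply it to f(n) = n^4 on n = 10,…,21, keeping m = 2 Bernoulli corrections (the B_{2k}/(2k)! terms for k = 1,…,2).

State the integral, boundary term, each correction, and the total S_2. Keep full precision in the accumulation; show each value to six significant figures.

S_2 ≈ 901814

∫_10^21 x^4 dx evaluates to 796820.
½[f(10) + f(21)] = ½[10000.0 + 194481] = 102240.
Running total after boundary: 899061.
k=1: B_{2}/(2)! × [f^{(1)}(21) − f^{(1)}(10)] = 1/12 × (37044.0 − 4000.00) = 2753.67.
Running total after k=1: 901814.
k=2: B_{4}/(4)! × [f^{(3)}(21) − f^{(3)}(10)] = −1/720 × (504.000 − 240.000) = -0.366667.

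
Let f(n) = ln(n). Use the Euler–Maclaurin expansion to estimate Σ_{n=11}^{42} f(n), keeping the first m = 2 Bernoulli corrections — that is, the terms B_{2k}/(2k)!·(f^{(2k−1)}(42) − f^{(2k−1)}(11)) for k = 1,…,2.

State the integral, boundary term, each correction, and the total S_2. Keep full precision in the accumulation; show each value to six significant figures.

∫_11^42 ln(x) dx evaluates to 99.6053.
Endpoint term: (f(11) + f(42))/2 = (2.39790 + 3.73767)/2 = 3.06778.
Running total after boundary: 102.673.
Correction k=1: B_{2}/2! · (f^{(1)}(42) − f^{(1)}(11)) = 1/12 · (0.0238095 − 0.0909091) = -0.00559163.
Running total after k=1: 102.667.
Correction k=2: B_{4}/4! · (f^{(3)}(42) − f^{(3)}(11)) = −1/720 · (2.69949e-05 − 0.00150263) = 2.04949e-06.

S_2 ≈ 102.667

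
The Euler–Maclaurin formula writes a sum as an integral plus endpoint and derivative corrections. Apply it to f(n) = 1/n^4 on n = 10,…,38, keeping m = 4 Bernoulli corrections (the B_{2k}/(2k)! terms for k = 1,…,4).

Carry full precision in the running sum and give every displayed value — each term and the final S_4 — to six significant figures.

The integral term ∫_10^38 1/x^4 dx = 0.000327259.
½[f(10) + f(38)] = ½[0.000100000 + 4.79585e-07] = 5.02398e-05.
Integral + boundary = 0.000377498.
Order-1 term: 1/12 · (-5.04826e-08 − (-4.00000e-05)) = 3.32913e-06.
After k=1: 0.000380828.
Order-2 term: −1/720 · (-1.04881e-09 − (-1.20000e-05)) = -1.66652e-08.
After k=2: 0.000380811.
Order-3 term: 1/30240 · (-4.06740e-11 − (-6.72000e-06)) = 2.22221e-10.
After k=3: 0.000380811.
Order-4 term: −1/1209600 · (-2.53508e-12 − (-6.04800e-06)) = -5.00000e-12.

S_4 ≈ 0.000380811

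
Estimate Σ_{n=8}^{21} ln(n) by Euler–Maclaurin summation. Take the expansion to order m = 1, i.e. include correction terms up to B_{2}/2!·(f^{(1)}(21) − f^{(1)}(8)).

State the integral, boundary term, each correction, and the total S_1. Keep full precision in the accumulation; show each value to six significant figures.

∫_8^21 ln(x) dx evaluates to 34.2994.
Boundary: ½(f(8) + f(21)) = ½(2.07944 + 3.04452) = 2.56198.
Running total after boundary: 36.8614.
Order-1 term: 1/12 · (0.0476190 − 0.125000) = -0.00644841.

S_1 ≈ 36.8550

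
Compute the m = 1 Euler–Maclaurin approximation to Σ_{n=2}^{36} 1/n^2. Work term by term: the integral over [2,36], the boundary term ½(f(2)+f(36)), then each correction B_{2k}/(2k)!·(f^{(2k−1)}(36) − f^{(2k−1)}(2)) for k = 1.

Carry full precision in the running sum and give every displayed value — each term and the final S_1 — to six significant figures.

Integral: ∫_2^36 1/x^2 dx = 0.472222.
½[f(2) + f(36)] = ½[0.250000 + 0.000771605] = 0.125386.
Running total after boundary: 0.597608.
Order-1 term: 1/12 · (-4.28669e-05 − (-0.250000)) = 0.0208298.

S_1 ≈ 0.618438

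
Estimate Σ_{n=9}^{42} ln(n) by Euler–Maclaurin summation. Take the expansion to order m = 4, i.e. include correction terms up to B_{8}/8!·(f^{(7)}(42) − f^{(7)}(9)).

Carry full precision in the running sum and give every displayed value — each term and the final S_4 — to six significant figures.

Integral: ∫_9^42 ln(x) dx = 104.207.
Boundary: ½(f(9) + f(42)) = ½(2.19722 + 3.73767) = 2.96745.
Integral + boundary = 107.175.
k=1: B_{2}/(2)! × [f^{(1)}(42) − f^{(1)}(9)] = 1/12 × (0.0238095 − 0.111111) = -0.00727513.
Running total after k=1: 107.167.
k=2: B_{4}/(4)! × [f^{(3)}(42) − f^{(3)}(9)] = −1/720 × (2.69949e-05 − 0.00274348) = 3.77290e-06.
Running total after k=2: 107.167.
k=3: B_{6}/(6)! × [f^{(5)}(42) − f^{(5)}(9)] = 1/30240 × (1.83639e-07 − 0.000406442) = -1.34345e-08.
Running total after k=3: 107.167.
k=4: B_{8}/(8)! × [f^{(7)}(42) − f^{(7)}(9)] = −1/1209600 × (3.12311e-09 − 0.000150534) = 1.24447e-10.

S_4 ≈ 107.167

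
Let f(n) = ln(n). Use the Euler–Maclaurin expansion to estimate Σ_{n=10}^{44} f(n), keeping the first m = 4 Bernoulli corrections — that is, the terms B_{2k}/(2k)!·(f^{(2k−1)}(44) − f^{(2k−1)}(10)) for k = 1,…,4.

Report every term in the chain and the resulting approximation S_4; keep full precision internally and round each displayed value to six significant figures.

The integral term ∫_10^44 ln(x) dx = 109.478.
½[f(10) + f(44)] = ½[2.30259 + 3.78419] = 3.04339.
Running total after boundary: 112.522.
Order-1 term: 1/12 · (0.0227273 − 0.100000) = -0.00643939.
Partial sum through k=1: 112.515.
Order-2 term: −1/720 · (2.34786e-05 − 0.00200000) = 2.74517e-06.
Partial sum through k=2: 112.515.
Order-3 term: 1/30240 · (1.45528e-07 − 0.000240000) = -7.93170e-09.
Partial sum through k=3: 112.515.
Order-4 term: −1/1209600 · (2.25509e-09 − 7.20000e-05) = 5.95219e-11.

S_4 ≈ 112.515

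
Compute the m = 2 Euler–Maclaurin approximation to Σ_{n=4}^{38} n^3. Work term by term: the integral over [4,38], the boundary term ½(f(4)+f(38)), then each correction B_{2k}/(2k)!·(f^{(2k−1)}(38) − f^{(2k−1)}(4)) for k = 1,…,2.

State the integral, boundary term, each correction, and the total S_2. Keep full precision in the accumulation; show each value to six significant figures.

S_2 ≈ 549045

Integral: ∫_4^38 x^3 dx = 521220.
Endpoint term: (f(4) + f(38))/2 = (64.0000 + 54872.0)/2 = 27468.0.
Running total after boundary: 548688.
Correction k=1: B_{2}/2! · (f^{(1)}(38) − f^{(1)}(4)) = 1/12 · (4332.00 − 48.0000) = 357.000.
Partial sum through k=1: 549045.
Correction k=2: B_{4}/4! · (f^{(3)}(38) − f^{(3)}(4)) = −1/720 · (6.00000 − 6.00000) = 0.00000.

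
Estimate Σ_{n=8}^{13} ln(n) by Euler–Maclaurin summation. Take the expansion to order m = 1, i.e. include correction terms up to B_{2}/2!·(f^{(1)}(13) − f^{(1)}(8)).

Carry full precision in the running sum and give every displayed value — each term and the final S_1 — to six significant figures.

S_1 ≈ 14.0270

Integral: ∫_8^13 ln(x) dx = 11.7088.
½[f(8) + f(13)] = ½[2.07944 + 2.56495] = 2.32220.
Running total after boundary: 14.0310.
k=1: B_{2}/(2)! × [f^{(1)}(13) − f^{(1)}(8)] = 1/12 × (0.0769231 − 0.125000) = -0.00400641.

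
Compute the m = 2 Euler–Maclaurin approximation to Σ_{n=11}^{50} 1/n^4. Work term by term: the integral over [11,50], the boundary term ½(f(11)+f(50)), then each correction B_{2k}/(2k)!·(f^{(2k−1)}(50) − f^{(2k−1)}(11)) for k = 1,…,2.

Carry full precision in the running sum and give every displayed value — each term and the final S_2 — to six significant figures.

S_2 ≈ 0.000284062

∫_11^50 1/x^4 dx evaluates to 0.000247772.
½[f(11) + f(50)] = ½[6.83013e-05 + 1.60000e-07] = 3.42307e-05.
So far: 0.000282002.
Order-1 term: 1/12 · (-1.28000e-08 − (-2.48369e-05)) = 2.06867e-06.
After k=1: 0.000284071.
Order-2 term: −1/720 · (-1.53600e-10 − (-6.15790e-06)) = -8.55242e-09.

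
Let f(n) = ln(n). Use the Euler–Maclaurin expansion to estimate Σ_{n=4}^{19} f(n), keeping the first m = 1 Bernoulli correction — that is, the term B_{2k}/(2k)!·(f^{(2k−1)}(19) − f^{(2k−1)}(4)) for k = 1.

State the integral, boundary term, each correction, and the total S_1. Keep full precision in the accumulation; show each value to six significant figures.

S_1 ≈ 37.5481

∫_4^19 ln(x) dx evaluates to 35.3992.
Endpoint term: (f(4) + f(19))/2 = (1.38629 + 2.94444)/2 = 2.16537.
Running total after boundary: 37.5645.
Order-1 term: 1/12 · (0.0526316 − 0.250000) = -0.0164474.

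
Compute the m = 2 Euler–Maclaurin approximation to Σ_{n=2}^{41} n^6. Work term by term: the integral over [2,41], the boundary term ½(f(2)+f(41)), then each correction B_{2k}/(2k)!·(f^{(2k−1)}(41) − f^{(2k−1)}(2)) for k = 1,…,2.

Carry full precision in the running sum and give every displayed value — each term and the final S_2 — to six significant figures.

S_2 ≈ 3.02550e+10

The integral term ∫_2^41 x^6 dx = 2.78220e+10.
½[f(2) + f(41)] = ½[64.0000 + 4.75010e+09] = 2.37505e+09.
So far: 3.01971e+10.
k=1: B_{2}/(2)! × [f^{(1)}(41) − f^{(1)}(2)] = 1/12 × (6.95137e+08 − 192.000) = 5.79281e+07.
Running total after k=1: 3.02550e+10.
k=2: B_{4}/(4)! × [f^{(3)}(41) − f^{(3)}(2)] = −1/720 × (8.27052e+06 − 960.000) = -11485.5.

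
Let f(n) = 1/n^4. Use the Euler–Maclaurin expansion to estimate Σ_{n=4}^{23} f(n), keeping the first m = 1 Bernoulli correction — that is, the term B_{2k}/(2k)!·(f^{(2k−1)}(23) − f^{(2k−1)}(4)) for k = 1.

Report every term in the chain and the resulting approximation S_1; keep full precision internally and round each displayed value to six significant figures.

S_1 ≈ 0.00746132

Integral: ∫_4^23 1/x^4 dx = 0.00518094.
½[f(4) + f(23)] = ½[0.00390625 + 3.57346e-06] = 0.00195491.
So far: 0.00713585.
Correction k=1: B_{2}/2! · (f^{(1)}(23) − f^{(1)}(4)) = 1/12 · (-6.21471e-07 − (-0.00390625)) = 0.000325469.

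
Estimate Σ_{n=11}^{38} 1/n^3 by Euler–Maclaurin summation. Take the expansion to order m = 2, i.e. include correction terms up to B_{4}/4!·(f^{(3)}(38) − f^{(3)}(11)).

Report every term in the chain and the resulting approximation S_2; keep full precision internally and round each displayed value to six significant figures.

S_2 ≈ 0.00418765

∫_11^38 1/x^3 dx evaluates to 0.00378597.
Endpoint term: (f(11) + f(38))/2 = (0.000751315 + 1.82242e-05)/2 = 0.000384770.
So far: 0.00417074.
k=1: B_{2}/(2)! × [f^{(1)}(38) − f^{(1)}(11)] = 1/12 × (-1.43876e-06 − (-0.000204904)) = 1.69554e-05.
Running total after k=1: 0.00418770.
k=2: B_{4}/(4)! × [f^{(3)}(38) − f^{(3)}(11)] = −1/720 × (-1.99274e-08 − (-3.38684e-05)) = -4.70118e-08.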